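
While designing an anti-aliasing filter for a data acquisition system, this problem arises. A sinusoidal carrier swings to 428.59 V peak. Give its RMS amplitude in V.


RMS voltage for a sinusoidal waveform:
V_rms = V_peak / sqrt(2)
      = 428.59 / 1.414214
      = 303.059 V

303.059 V


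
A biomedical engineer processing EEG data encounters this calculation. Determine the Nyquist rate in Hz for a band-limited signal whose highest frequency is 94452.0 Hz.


The Nyquist rate is twice the maximum frequency component.
fs_min = 2 * fmax
      = 2 * 94452.0
      = 188904.0 Hz

188904.0


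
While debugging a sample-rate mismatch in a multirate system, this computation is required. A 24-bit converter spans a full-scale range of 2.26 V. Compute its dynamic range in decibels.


Dynamic range from full-scale to LSB:
V_min = V_max / 2^bits = 2.26 / 2^24
DR = 20 * log10(V_max / V_min)
   = 20 * log10(2^24)
   = 20 * 24 * log10(2)
   = 144.49 dB

144.49 dB


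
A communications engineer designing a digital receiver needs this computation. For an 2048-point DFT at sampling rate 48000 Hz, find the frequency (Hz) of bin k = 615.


Frequency of DFT bin k:
f_k = k * fs / N
    = 615 * 48000 / 2048
    = 29520000 / 2048
    = 14414.062 Hz

14414.062 Hz


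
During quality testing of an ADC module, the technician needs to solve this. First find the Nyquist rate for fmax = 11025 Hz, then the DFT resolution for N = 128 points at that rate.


Step 1 — Nyquist sampling rate:
fs = 2 * fmax = 2 * 11025 = 22050 Hz

Step 2 — DFT bin spacing:
df = fs / N = 22050 / 128 = 172.2656 Hz

172.2656 Hz


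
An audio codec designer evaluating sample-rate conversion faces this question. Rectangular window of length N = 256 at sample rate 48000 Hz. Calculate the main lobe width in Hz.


Main lobe width for a rectangular window:
Width = 2 * fs / N
      = 2 * 48000 / 256
      = 96000 / 256
      = 375.0 Hz

375.0 Hz


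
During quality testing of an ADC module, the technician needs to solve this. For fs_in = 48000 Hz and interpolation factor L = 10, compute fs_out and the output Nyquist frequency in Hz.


Step 1 — output sample rate after interpolation by L:
fs_out = L * fs_in = 10 * 48000 = 480000 Hz

Step 2 — Nyquist frequency of the output stream:
f_Nyq = fs_out / 2 = 480000 / 2 = 240000.0 Hz

fs_out = 480000 Hz; f_Nyquist = 240000.0 Hz


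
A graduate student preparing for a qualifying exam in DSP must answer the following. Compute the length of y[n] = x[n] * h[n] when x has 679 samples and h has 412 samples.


Linear convolution output length:
L = N + M - 1
  = 679 + 412 - 1
  = 1090 samples

1090


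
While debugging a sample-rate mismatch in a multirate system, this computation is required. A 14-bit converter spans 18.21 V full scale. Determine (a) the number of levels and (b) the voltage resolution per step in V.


Step 1 — number of quantization levels:
L = 2^N = 2^14 = 16384

Step 2 — LSB step size:
delta = Vfs / L
      = 18.21 / 16384
      = 0.00111145 V

Levels = 16384; step size = 0.00111145 V


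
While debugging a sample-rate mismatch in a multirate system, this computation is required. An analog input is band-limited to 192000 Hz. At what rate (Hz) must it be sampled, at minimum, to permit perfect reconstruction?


The Nyquist rate is twice the maximum frequency component.
fs_min = 2 * fmax
      = 2 * 192000
      = 384000 Hz

384000


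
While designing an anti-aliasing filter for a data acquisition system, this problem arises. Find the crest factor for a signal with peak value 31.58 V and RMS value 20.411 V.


Crest factor is the ratio of peak to RMS:
CF = V_peak / V_rms
   = 31.58 / 20.411
   = 1.5472

1.5472


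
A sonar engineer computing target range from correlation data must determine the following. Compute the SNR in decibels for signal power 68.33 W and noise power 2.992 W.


SNR in decibels:
SNR = 10 * log10(Ps / Pn)
    = 10 * log10(68.33 / 2.992)
    = 10 * log10(22.8376)
    = 10 * 1.3586
    = 13.59 dB

13.59 dB


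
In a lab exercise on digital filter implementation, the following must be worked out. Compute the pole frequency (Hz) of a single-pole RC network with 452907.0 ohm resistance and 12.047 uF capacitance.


Cutoff frequency of a first-order RC filter:
fc = 1 / (2 * pi * R * C)
C = 12.047 uF = 1.2047e-05 F
fc = 1 / (2 * pi * 452907.0 * 1.2047e-05)
   = 1 / 34.282131129598
   = 0.02917 Hz

0.02917 Hz


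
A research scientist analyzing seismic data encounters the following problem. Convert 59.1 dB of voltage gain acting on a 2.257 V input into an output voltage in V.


Output voltage from dB gain:
V_out = V_in * 10^(gain_dB / 20)
      = 2.257 * 10^(59.1 / 20)
      = 2.257 * 901.571138
      = 2034.8461 V

2034.8461 V


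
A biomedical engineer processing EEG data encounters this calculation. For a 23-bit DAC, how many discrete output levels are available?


Number of quantization levels = 2^N
= 2^23
= 8388608

8388608


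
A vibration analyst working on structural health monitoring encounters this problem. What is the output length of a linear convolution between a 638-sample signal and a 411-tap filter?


Linear convolution output length:
L = N + M - 1
  = 638 + 411 - 1
  = 1048 samples

1048


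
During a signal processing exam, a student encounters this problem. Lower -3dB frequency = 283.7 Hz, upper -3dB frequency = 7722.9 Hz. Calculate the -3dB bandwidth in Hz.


Bandwidth is the difference of -3dB frequencies:
BW = f_high - f_low
   = 7722.9 - 283.7
   = 7439.2 Hz

7439.2 Hz


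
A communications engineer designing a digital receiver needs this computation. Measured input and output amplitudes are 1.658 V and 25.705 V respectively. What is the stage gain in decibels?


Voltage gain in dB:
G = 20 * log10(Vout / Vin)
  = 20 * log10(25.705 / 1.658)
  = 20 * log10(15.503619)
  = 20 * 1.190433
  = 23.81 dB

23.81 dB


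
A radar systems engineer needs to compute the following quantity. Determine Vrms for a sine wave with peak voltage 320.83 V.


RMS voltage for a sinusoidal waveform:
V_rms = V_peak / sqrt(2)
      = 320.83 / 1.414214
      = 226.861 V

226.861 V


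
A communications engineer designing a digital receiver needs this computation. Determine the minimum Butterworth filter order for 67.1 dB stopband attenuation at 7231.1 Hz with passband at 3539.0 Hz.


Butterworth filter order formula:
n = log10(10^(A/10) - 1) / (2 * log10(f_stop/f_pass))
10^(67.1/10) - 1 = 5128612.8399
f_stop/f_pass = 7231.1 / 3539.0 = 2.0433
n = 10.8113 -> ceil = 11

11


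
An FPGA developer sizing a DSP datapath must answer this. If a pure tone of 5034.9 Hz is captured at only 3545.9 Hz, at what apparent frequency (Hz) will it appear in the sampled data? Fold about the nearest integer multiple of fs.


Compute the nearest integer multiple of fs to the signal:
n = round(5034.9 / 3545.9) = 1
f_alias = |5034.9 - 1 * 3545.9|
        = |5034.9 - 3545.9|
        = 1489.0 Hz

1489.0


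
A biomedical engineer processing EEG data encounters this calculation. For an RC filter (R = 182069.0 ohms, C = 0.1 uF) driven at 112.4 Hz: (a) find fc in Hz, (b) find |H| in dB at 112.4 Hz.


Step 1 — cutoff frequency:
fc = 1 / (2*pi*R*C)
C = 0.1 uF = 1e-07 F
fc = 1 / (2*pi*182069.0*1e-07)
   = 8.74146 Hz

Step 2 — magnitude at f = 112.4 Hz:
|H(f)| = 1 / sqrt(1 + (f/fc)^2)
f/fc = 112.4 / 8.74146 = 12.858264
|H| = 1 / sqrt(1 + 165.334953) = 0.0775369
|H|_dB = 20*log10(0.0775369) = -22.21 dB

fc = 8.74146 Hz; |H(112.4 Hz)| = -22.21 dB


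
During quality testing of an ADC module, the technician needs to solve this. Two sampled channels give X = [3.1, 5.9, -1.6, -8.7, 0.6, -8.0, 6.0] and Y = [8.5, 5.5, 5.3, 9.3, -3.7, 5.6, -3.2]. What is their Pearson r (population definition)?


Pearson correlation coefficient (population):
r = cov(X,Y) / (std(X) * std(Y))
Mean X = -0.3857, Mean Y = 3.9
Cov(X,Y) = -12.325714
Std(X) = 5.631399, Std(Y) = 4.868265
r = -0.4496

-0.4496


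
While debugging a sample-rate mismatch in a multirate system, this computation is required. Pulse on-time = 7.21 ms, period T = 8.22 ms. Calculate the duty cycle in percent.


Duty cycle as a percentage:
DC = (t_on / T) * 100
   = (7.21 / 8.22) * 100
   = 0.877129 * 100
   = 87.71 %

87.71 %


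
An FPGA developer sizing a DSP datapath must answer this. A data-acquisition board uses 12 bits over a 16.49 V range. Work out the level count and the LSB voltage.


Step 1 — number of quantization levels:
L = 2^N = 2^12 = 4096

Step 2 — LSB step size:
delta = Vfs / L
      = 16.49 / 4096
      = 0.00402588 V

Levels = 4096; step size = 0.00402588 V


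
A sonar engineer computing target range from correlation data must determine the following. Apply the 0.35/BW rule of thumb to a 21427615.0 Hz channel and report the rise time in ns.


Rise time from bandwidth relationship:
tr = 0.35 / BW
   = 0.35 / 21427615.0
   = 1.633406238e-08 s
   = 16.3341 ns

16.3341 ns


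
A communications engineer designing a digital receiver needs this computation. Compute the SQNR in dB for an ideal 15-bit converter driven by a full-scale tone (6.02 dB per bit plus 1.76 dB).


Theoretical SNR for a full-scale sinusoid:
SNR = 6.02 * N + 1.76
    = 6.02 * 15 + 1.76
    = 90.3 + 1.76
    = 92.06 dB

92.06 dB


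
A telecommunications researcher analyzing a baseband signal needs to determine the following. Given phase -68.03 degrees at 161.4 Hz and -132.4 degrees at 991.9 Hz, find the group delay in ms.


Group delay from phase difference:
tau = -d(phi)/d(omega)
d(phi) = -64.37 deg = -1.123468 rad
d(omega) = 2*pi*(991.9 - 161.4) = 5218.1854 rad/s
tau = -(-1.123468) / 5218.1854
    = 0.2153 ms

0.2153 ms


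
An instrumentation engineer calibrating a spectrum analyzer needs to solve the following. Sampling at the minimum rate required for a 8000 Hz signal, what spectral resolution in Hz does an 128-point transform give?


Step 1 — Nyquist sampling rate:
fs = 2 * fmax = 2 * 8000 = 16000 Hz

Step 2 — DFT bin spacing:
df = fs / N = 16000 / 128 = 125.0 Hz

125.0 Hz


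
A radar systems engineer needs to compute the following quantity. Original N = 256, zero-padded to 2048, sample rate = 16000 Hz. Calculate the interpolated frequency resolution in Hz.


Frequency resolution after zero-padding:
N_padded = 256 * 8 = 2048
df = fs / N_padded
   = 16000 / 2048
   = 7.8125 Hz

7.8125 Hz


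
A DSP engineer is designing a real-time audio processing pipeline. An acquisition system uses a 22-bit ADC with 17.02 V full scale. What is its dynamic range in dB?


Dynamic range from full-scale to LSB:
V_min = V_max / 2^bits = 17.02 / 2^22
DR = 20 * log10(V_max / V_min)
   = 20 * log10(2^22)
   = 20 * 22 * log10(2)
   = 132.45 dB

132.45 dB


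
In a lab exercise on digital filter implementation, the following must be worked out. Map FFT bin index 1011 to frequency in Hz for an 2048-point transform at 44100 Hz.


Frequency of DFT bin k:
f_k = k * fs / N
    = 1011 * 44100 / 2048
    = 44585100 / 2048
    = 21770.068 Hz

21770.068 Hz


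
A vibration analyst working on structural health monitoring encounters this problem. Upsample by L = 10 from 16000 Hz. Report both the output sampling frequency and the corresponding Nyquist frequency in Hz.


Step 1 — output sample rate after interpolation by L:
fs_out = L * fs_in = 10 * 16000 = 160000 Hz

Step 2 — Nyquist frequency of the output stream:
f_Nyq = fs_out / 2 = 160000 / 2 = 80000.0 Hz

fs_out = 160000 Hz; f_Nyquist = 80000.0 Hz


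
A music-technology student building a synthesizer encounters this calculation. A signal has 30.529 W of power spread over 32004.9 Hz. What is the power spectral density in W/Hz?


Power spectral density:
PSD = P / BW
    = 30.529 / 32004.9
    = 0.00095389 W/Hz

0.00095389 W/Hz


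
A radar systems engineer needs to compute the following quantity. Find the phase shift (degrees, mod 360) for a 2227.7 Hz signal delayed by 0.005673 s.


Phase shift from frequency and time delay:
phi = 360 * f * t_delay
    = 360 * 2227.7 * 0.005673
    = 4549.59 degrees
    mod 360 = 229.59 degrees

229.59 degrees


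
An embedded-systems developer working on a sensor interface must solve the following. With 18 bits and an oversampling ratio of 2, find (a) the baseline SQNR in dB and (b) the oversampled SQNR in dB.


Step 1 — baseline SQNR at Nyquist:
SQNR_base = 6.02*N + 1.76
          = 6.02*18 + 1.76
          = 110.12 dB

Step 2 — oversampling processing gain:
G = 10*log10(OSR) = 10*log10(2) = 3.01 dB

Step 3 — total:
SQNR_total = 110.12 + 3.01 = 113.13 dB

Base SQNR = 110.12 dB; oversampled SQNR = 113.13 dB


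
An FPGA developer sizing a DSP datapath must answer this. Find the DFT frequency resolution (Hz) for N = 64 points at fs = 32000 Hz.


DFT frequency resolution:
df = fs / N
   = 32000 / 64
   = 500.0 Hz

500.0 Hz


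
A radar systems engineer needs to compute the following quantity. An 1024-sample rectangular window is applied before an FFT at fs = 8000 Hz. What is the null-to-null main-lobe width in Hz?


Main lobe width for a rectangular window:
Width = 2 * fs / N
      = 2 * 8000 / 1024
      = 16000 / 1024
      = 15.625 Hz

15.625 Hz


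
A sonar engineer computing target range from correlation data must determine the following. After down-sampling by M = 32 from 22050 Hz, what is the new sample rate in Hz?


Decimation reduces the sample rate:
fs_out = fs_in / M
       = 22050 / 32
       = 689.0625 Hz

689.0625 Hz


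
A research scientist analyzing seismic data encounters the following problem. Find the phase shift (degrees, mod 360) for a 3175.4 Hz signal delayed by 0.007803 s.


Phase shift from frequency and time delay:
phi = 360 * f * t_delay
    = 360 * 3175.4 * 0.007803
    = 8919.95 degrees
    mod 360 = 279.95 degrees

279.95 degrees


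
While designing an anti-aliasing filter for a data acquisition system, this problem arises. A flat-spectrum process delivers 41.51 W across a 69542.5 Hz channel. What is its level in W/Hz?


Power spectral density:
PSD = P / BW
    = 41.51 / 69542.5
    = 0.0005969 W/Hz

0.0005969 W/Hz


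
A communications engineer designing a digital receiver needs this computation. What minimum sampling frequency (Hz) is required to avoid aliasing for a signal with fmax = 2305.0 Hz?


The Nyquist rate is twice the maximum frequency component.
fs_min = 2 * fmax
      = 2 * 2305.0
      = 4610.0 Hz

4610.0


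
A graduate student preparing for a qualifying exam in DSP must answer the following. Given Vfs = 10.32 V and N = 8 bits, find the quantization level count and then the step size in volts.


Step 1 — number of quantization levels:
L = 2^N = 2^8 = 256

Step 2 — LSB step size:
delta = Vfs / L
      = 10.32 / 256
      = 0.0403125 V

Levels = 256; step size = 0.0403125 V


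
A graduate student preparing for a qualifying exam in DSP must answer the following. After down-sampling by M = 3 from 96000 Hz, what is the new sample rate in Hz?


Decimation reduces the sample rate:
fs_out = fs_in / M
       = 96000 / 3
       = 32000.0 Hz

32000.0 Hz


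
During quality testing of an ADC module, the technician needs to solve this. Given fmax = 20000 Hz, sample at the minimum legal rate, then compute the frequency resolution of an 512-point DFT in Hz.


Step 1 — Nyquist sampling rate:
fs = 2 * fmax = 2 * 20000 = 40000 Hz

Step 2 — DFT bin spacing:
df = fs / N = 40000 / 512 = 78.125 Hz

78.125 Hz


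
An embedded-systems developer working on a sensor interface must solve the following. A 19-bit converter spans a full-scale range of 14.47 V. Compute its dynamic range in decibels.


Dynamic range from full-scale to LSB:
V_min = V_max / 2^bits = 14.47 / 2^19
DR = 20 * log10(V_max / V_min)
   = 20 * log10(2^19)
   = 20 * 19 * log10(2)
   = 114.39 dB

114.39 dB


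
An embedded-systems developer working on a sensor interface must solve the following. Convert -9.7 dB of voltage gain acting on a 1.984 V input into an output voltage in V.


Output voltage from dB gain:
V_out = V_in * 10^(gain_dB / 20)
      = 1.984 * 10^(-9.7 / 20)
      = 1.984 * 0.327341
      = 0.6494 V

0.6494 V


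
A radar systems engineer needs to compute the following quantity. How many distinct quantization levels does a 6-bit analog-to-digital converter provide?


Number of quantization levels = 2^N
= 2^6
= 64

64


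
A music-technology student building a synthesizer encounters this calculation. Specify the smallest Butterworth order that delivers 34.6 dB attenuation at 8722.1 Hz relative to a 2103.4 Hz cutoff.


Butterworth filter order formula:
n = log10(10^(A/10) - 1) / (2 * log10(f_stop/f_pass))
10^(34.6/10) - 1 = 2883.0315
f_stop/f_pass = 8722.1 / 2103.4 = 4.1467
n = 2.8006 -> ceil = 3

3


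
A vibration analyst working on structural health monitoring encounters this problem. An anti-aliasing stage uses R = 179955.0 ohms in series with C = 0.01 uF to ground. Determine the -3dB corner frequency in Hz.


Cutoff frequency of a first-order RC filter:
fc = 1 / (2 * pi * R * C)
C = 0.01 uF = 1e-08 F
fc = 1 / (2 * pi * 179955.0 * 1e-08)
   = 1 / 0.011306906119535
   = 88.441523 Hz

88.441523 Hz


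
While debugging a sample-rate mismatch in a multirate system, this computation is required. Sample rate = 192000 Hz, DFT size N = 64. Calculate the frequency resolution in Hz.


DFT frequency resolution:
df = fs / N
   = 192000 / 64
   = 3000.0 Hz

3000.0 Hz


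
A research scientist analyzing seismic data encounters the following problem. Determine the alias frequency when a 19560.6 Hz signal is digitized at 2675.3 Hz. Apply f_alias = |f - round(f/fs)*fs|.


Compute the nearest integer multiple of fs to the signal:
n = round(19560.6 / 2675.3) = 7
f_alias = |19560.6 - 7 * 2675.3|
        = |19560.6 - 18727.1|
        = 833.5 Hz

833.5


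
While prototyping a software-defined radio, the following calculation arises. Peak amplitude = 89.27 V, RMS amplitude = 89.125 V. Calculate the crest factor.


Crest factor is the ratio of peak to RMS:
CF = V_peak / V_rms
   = 89.27 / 89.125
   = 1.0016

1.0016


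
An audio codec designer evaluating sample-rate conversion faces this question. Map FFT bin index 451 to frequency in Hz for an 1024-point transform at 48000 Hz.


Frequency of DFT bin k:
f_k = k * fs / N
    = 451 * 48000 / 1024
    = 21648000 / 1024
    = 21140.625 Hz

21140.625 Hz


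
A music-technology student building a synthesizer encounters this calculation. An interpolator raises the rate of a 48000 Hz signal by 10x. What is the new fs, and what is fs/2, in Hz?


Step 1 — output sample rate after interpolation by L:
fs_out = L * fs_in = 10 * 48000 = 480000 Hz

Step 2 — Nyquist frequency of the output stream:
f_Nyq = fs_out / 2 = 480000 / 2 = 240000.0 Hz

fs_out = 480000 Hz; f_Nyquist = 240000.0 Hz


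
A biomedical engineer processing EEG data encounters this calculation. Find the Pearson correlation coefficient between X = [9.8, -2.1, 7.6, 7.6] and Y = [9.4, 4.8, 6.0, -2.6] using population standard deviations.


Pearson correlation coefficient (population):
r = cov(X,Y) / (std(X) * std(Y))
Mean X = 5.725, Mean Y = 4.4
Cov(X,Y) = 1.78
Std(X) = 4.606178, Std(Y) = 4.379498
r = 0.0882

0.0882


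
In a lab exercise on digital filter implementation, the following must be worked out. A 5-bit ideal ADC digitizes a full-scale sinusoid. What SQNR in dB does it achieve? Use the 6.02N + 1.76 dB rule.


Theoretical SNR for a full-scale sinusoid:
SNR = 6.02 * N + 1.76
    = 6.02 * 5 + 1.76
    = 30.1 + 1.76
    = 31.86 dB

31.86 dB


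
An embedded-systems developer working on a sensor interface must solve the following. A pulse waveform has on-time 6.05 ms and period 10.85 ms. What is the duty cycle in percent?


Duty cycle as a percentage:
DC = (t_on / T) * 100
   = (6.05 / 10.85) * 100
   = 0.557604 * 100
   = 55.76 %

55.76 %


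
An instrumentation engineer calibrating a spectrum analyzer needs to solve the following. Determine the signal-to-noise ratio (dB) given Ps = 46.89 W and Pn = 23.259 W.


SNR in decibels:
SNR = 10 * log10(Ps / Pn)
    = 10 * log10(46.89 / 23.259)
    = 10 * log10(2.016)
    = 10 * 0.3045
    = 3.04 dB

3.04 dB


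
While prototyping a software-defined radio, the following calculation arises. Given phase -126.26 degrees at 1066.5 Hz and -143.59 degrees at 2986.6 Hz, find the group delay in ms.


Group delay from phase difference:
tau = -d(phi)/d(omega)
d(phi) = -17.33 deg = -0.302466 rad
d(omega) = 2*pi*(2986.6 - 1066.5) = 12064.3441 rad/s
tau = -(-0.302466) / 12064.3441
    = 0.0251 ms

0.0251 ms


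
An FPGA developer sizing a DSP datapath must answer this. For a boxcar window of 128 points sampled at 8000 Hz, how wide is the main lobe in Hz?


Main lobe width for a rectangular window:
Width = 2 * fs / N
      = 2 * 8000 / 128
      = 16000 / 128
      = 125.0 Hz

125.0 Hz


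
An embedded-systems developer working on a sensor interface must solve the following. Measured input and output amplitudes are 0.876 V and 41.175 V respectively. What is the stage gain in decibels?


Voltage gain in dB:
G = 20 * log10(Vout / Vin)
  = 20 * log10(41.175 / 0.876)
  = 20 * log10(47.003425)
  = 20 * 1.67213
  = 33.44 dB

33.44 dB


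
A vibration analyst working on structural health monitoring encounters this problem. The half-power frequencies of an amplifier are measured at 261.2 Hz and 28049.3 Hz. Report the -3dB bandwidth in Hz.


Bandwidth is the difference of -3dB frequencies:
BW = f_high - f_low
   = 28049.3 - 261.2
   = 27788.1 Hz

27788.1 Hz


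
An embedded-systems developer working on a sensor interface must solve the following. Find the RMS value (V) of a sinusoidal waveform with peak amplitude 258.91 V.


RMS voltage for a sinusoidal waveform:
V_rms = V_peak / sqrt(2)
      = 258.91 / 1.414214
      = 183.077 V

183.077 V


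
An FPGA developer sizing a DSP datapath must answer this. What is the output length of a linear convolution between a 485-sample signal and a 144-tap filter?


Linear convolution output length:
L = N + M - 1
  = 485 + 144 - 1
  = 628 samples

628


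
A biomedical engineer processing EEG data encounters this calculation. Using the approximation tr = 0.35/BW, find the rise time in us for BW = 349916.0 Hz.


Rise time from bandwidth relationship:
tr = 0.35 / BW
   = 0.35 / 349916.0
   = 1.000240058e-06 s
   = 1.0002 us

1.0002 us


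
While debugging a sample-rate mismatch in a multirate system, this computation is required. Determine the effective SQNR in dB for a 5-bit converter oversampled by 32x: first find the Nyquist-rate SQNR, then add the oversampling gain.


Step 1 — baseline SQNR at Nyquist:
SQNR_base = 6.02*N + 1.76
          = 6.02*5 + 1.76
          = 31.86 dB

Step 2 — oversampling processing gain:
G = 10*log10(OSR) = 10*log10(32) = 15.05 dB

Step 3 — total:
SQNR_total = 31.86 + 15.05 = 46.91 dB

Base SQNR = 31.86 dB; oversampled SQNR = 46.91 dB


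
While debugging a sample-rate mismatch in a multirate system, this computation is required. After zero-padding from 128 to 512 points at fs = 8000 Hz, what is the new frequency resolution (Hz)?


Frequency resolution after zero-padding:
N_padded = 128 * 4 = 512
df = fs / N_padded
   = 8000 / 512
   = 15.625 Hz

15.625 Hz


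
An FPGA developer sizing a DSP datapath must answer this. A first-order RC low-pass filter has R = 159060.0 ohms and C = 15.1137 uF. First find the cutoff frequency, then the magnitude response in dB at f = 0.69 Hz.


Step 1 — cutoff frequency:
fc = 1 / (2*pi*R*C)
C = 15.1137 uF = 1.51137e-05 F
fc = 1 / (2*pi*159060.0*1.51137e-05)
   = 0.0662046 Hz

Step 2 — magnitude at f = 0.69 Hz:
|H(f)| = 1 / sqrt(1 + (f/fc)^2)
f/fc = 0.69 / 0.0662046 = 10.422237
|H| = 1 / sqrt(1 + 108.623024) = 0.0955101
|H|_dB = 20*log10(0.0955101) = -20.4 dB

fc = 0.0662046 Hz; |H(0.69 Hz)| = -20.4 dB


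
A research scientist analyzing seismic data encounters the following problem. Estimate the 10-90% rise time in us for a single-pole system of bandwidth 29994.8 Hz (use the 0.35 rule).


Rise time from bandwidth relationship:
tr = 0.35 / BW
   = 0.35 / 29994.8
   = 1.166868924e-05 s
   = 11.6687 us

11.6687 us


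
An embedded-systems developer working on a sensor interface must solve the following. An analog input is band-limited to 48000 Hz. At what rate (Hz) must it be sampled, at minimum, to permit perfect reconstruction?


The Nyquist rate is twice the maximum frequency component.
fs_min = 2 * fmax
      = 2 * 48000
      = 96000 Hz

96000


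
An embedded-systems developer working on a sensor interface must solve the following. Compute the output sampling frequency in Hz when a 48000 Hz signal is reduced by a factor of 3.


Decimation reduces the sample rate:
fs_out = fs_in / M
       = 48000 / 3
       = 16000.0 Hz

16000.0 Hz


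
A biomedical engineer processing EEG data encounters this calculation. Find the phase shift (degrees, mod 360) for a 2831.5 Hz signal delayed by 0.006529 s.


Phase shift from frequency and time delay:
phi = 360 * f * t_delay
    = 360 * 2831.5 * 0.006529
    = 6655.27 degrees
    mod 360 = 175.27 degrees

175.27 degrees


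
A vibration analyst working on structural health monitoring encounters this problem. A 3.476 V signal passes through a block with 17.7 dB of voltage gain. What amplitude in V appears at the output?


Output voltage from dB gain:
V_out = V_in * 10^(gain_dB / 20)
      = 3.476 * 10^(17.7 / 20)
      = 3.476 * 7.673615
      = 26.6735 V

26.6735 V


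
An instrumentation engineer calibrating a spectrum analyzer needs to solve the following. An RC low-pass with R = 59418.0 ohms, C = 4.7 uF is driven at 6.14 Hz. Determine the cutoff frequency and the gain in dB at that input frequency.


Step 1 — cutoff frequency:
fc = 1 / (2*pi*R*C)
C = 4.7 uF = 4.7e-06 F
fc = 1 / (2*pi*59418.0*4.7e-06)
   = 0.569907 Hz

Step 2 — magnitude at f = 6.14 Hz:
|H(f)| = 1 / sqrt(1 + (f/fc)^2)
f/fc = 6.14 / 0.569907 = 10.773688
|H| = 1 / sqrt(1 + 116.072353) = 0.0924215
|H|_dB = 20*log10(0.0924215) = -20.68 dB

fc = 0.569907 Hz; |H(6.14 Hz)| = -20.68 dB


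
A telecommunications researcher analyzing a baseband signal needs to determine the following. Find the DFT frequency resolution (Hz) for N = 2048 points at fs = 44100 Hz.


DFT frequency resolution:
df = fs / N
   = 44100 / 2048
   = 21.5332 Hz

21.5332 Hz


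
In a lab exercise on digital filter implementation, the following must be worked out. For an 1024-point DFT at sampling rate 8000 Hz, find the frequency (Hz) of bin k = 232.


Frequency of DFT bin k:
f_k = k * fs / N
    = 232 * 8000 / 1024
    = 1856000 / 1024
    = 1812.5 Hz

1812.5 Hz


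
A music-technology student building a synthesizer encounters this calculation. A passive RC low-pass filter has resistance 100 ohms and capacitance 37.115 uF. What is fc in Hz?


Cutoff frequency of a first-order RC filter:
fc = 1 / (2 * pi * R * C)
C = 37.115 uF = 3.7115e-05 F
fc = 1 / (2 * pi * 100 * 3.7115e-05)
   = 1 / 0.023320042267597
   = 42.881569 Hz

42.881569 Hz


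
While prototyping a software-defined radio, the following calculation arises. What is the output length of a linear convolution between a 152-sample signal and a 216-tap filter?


Linear convolution output length:
L = N + M - 1
  = 152 + 216 - 1
  = 367 samples

367


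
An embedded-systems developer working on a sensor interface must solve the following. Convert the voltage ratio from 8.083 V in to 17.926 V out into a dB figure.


Voltage gain in dB:
G = 20 * log10(Vout / Vin)
  = 20 * log10(17.926 / 8.083)
  = 20 * log10(2.217741)
  = 20 * 0.345911
  = 6.92 dB

6.92 dB


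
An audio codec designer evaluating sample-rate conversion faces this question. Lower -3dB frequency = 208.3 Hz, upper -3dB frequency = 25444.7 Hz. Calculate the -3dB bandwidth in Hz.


Bandwidth is the difference of -3dB frequencies:
BW = f_high - f_low
   = 25444.7 - 208.3
   = 25236.4 Hz

25236.4 Hz


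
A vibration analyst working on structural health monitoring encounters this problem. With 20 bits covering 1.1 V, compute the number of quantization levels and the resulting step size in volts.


Step 1 — number of quantization levels:
L = 2^N = 2^20 = 1048576

Step 2 — LSB step size:
delta = Vfs / L
      = 1.1 / 1048576
      = 1.05e-06 V

Levels = 1048576; step size = 1.05e-06 V


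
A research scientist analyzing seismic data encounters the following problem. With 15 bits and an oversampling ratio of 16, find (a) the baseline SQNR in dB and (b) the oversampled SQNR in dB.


Step 1 — baseline SQNR at Nyquist:
SQNR_base = 6.02*N + 1.76
          = 6.02*15 + 1.76
          = 92.06 dB

Step 2 — oversampling processing gain:
G = 10*log10(OSR) = 10*log10(16) = 12.04 dB

Step 3 — total:
SQNR_total = 92.06 + 12.04 = 104.1 dB

Base SQNR = 92.06 dB; oversampled SQNR = 104.1 dB


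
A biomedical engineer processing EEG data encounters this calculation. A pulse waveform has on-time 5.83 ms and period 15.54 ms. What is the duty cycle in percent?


Duty cycle as a percentage:
DC = (t_on / T) * 100
   = (5.83 / 15.54) * 100
   = 0.375161 * 100
   = 37.52 %

37.52 %


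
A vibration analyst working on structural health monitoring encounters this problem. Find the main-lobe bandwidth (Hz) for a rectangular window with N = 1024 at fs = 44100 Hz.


Main lobe width for a rectangular window:
Width = 2 * fs / N
      = 2 * 44100 / 1024
      = 88200 / 1024
      = 86.133 Hz

86.133 Hz


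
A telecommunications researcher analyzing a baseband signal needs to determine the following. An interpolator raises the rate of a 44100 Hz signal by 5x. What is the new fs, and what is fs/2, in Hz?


Step 1 — output sample rate after interpolation by L:
fs_out = L * fs_in = 5 * 44100 = 220500 Hz

Step 2 — Nyquist frequency of the output stream:
f_Nyq = fs_out / 2 = 220500 / 2 = 110250.0 Hz

fs_out = 220500 Hz; f_Nyquist = 110250.0 Hz


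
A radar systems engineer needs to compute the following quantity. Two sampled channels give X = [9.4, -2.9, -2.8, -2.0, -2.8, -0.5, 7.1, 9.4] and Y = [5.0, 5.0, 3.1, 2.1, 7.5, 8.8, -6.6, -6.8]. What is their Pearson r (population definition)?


Pearson correlation coefficient (population):
r = cov(X,Y) / (std(X) * std(Y))
Mean X = 1.8625, Mean Y = 2.2625
Cov(X,Y) = -18.783906
Std(X) = 5.335245, Std(Y) = 5.551562
r = -0.6342

-0.6342


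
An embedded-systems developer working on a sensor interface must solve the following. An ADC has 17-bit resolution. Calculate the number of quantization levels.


Number of quantization levels = 2^N
= 2^17
= 131072

131072


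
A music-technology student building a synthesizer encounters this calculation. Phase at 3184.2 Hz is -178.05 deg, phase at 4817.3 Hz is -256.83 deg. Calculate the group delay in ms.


Group delay from phase difference:
tau = -d(phi)/d(omega)
d(phi) = -78.78 deg = -1.37497 rad
d(omega) = 2*pi*(4817.3 - 3184.2) = 10261.0699 rad/s
tau = -(-1.37497) / 10261.0699
    = 0.134 ms

0.134 ms


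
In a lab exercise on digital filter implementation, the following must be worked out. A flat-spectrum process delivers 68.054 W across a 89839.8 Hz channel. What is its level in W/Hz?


Power spectral density:
PSD = P / BW
    = 68.054 / 89839.8
    = 0.0007575 W/Hz

0.0007575 W/Hz


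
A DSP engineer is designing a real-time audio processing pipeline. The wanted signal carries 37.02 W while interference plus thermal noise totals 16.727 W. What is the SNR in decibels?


SNR in decibels:
SNR = 10 * log10(Ps / Pn)
    = 10 * log10(37.02 / 16.727)
    = 10 * log10(2.2132)
    = 10 * 0.345
    = 3.45 dB

3.45 dB


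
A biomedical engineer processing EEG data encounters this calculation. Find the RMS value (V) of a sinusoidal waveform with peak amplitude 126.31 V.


RMS voltage for a sinusoidal waveform:
V_rms = V_peak / sqrt(2)
      = 126.31 / 1.414214
      = 89.315 V

89.315 V


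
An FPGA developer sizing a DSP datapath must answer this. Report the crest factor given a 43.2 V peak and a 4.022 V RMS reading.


Crest factor is the ratio of peak to RMS:
CF = V_peak / V_rms
   = 43.2 / 4.022
   = 10.7409

10.7409


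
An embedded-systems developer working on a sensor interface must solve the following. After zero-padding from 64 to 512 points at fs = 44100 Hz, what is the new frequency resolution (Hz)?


Frequency resolution after zero-padding:
N_padded = 64 * 8 = 512
df = fs / N_padded
   = 44100 / 512
   = 86.1328 Hz

86.1328 Hz


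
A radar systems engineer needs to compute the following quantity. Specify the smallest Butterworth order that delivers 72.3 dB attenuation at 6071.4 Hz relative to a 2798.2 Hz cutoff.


Butterworth filter order formula:
n = log10(10^(A/10) - 1) / (2 * log10(f_stop/f_pass))
10^(72.3/10) - 1 = 16982435.5246
f_stop/f_pass = 6071.4 / 2798.2 = 2.1698
n = 10.7458 -> ceil = 11

11


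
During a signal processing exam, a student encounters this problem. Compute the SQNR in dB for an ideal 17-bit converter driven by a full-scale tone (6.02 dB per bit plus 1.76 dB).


Theoretical SNR for a full-scale sinusoid:
SNR = 6.02 * N + 1.76
    = 6.02 * 17 + 1.76
    = 102.34 + 1.76
    = 104.1 dB

104.1 dB


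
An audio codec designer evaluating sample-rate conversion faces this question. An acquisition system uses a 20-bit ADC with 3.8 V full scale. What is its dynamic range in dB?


Dynamic range from full-scale to LSB:
V_min = V_max / 2^bits = 3.8 / 2^20
DR = 20 * log10(V_max / V_min)
   = 20 * log10(2^20)
   = 20 * 20 * log10(2)
   = 120.41 dB

120.41 dB


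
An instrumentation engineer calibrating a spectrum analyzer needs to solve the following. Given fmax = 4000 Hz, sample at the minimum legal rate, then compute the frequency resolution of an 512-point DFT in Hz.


Step 1 — Nyquist sampling rate:
fs = 2 * fmax = 2 * 4000 = 8000 Hz

Step 2 — DFT bin spacing:
df = fs / N = 8000 / 512 = 15.625 Hz

15.625 Hz


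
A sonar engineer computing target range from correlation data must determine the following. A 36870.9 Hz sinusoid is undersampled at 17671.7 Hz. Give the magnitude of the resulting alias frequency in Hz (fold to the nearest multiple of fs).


Compute the nearest integer multiple of fs to the signal:
n = round(36870.9 / 17671.7) = 2
f_alias = |36870.9 - 2 * 17671.7|
        = |36870.9 - 35343.4|
        = 1527.5 Hz

1527.5


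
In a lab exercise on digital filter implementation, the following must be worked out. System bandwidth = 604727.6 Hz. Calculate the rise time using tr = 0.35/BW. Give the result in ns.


Rise time from bandwidth relationship:
tr = 0.35 / BW
   = 0.35 / 604727.6
   = 5.78772988e-07 s
   = 578.773 ns

578.773 ns


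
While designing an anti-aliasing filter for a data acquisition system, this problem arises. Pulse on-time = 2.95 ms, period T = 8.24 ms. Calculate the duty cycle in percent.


Duty cycle as a percentage:
DC = (t_on / T) * 100
   = (2.95 / 8.24) * 100
   = 0.35801 * 100
   = 35.8 %

35.8 %


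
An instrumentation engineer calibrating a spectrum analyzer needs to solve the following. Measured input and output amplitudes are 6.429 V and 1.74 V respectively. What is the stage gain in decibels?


Voltage gain in dB:
G = 20 * log10(Vout / Vin)
  = 20 * log10(1.74 / 6.429)
  = 20 * log10(0.270649)
  = 20 * -0.567594
  = -11.35 dB

-11.35 dB


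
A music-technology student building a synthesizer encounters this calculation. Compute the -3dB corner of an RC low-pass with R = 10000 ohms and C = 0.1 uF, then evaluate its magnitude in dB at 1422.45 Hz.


Step 1 — cutoff frequency:
fc = 1 / (2*pi*R*C)
C = 0.1 uF = 1e-07 F
fc = 1 / (2*pi*10000*1e-07)
   = 159.155 Hz

Step 2 — magnitude at f = 1422.45 Hz:
|H(f)| = 1 / sqrt(1 + (f/fc)^2)
f/fc = 1422.45 / 159.155 = 8.937514
|H| = 1 / sqrt(1 + 79.879157) = 0.1111941
|H|_dB = 20*log10(0.1111941) = -19.08 dB

fc = 159.155 Hz; |H(1422.45 Hz)| = -19.08 dB


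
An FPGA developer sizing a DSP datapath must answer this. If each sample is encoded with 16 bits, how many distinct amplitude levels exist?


Number of quantization levels = 2^N
= 2^16
= 65536

65536


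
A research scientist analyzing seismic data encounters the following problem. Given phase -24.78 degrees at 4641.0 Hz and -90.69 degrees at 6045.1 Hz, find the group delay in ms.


Group delay from phase difference:
tau = -d(phi)/d(omega)
d(phi) = -65.91 deg = -1.150347 rad
d(omega) = 2*pi*(6045.1 - 4641.0) = 8822.2205 rad/s
tau = -(-1.150347) / 8822.2205
    = 0.1304 ms

0.1304 ms


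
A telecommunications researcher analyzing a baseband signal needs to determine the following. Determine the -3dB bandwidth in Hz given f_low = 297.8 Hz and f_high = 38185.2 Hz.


Bandwidth is the difference of -3dB frequencies:
BW = f_high - f_low
   = 38185.2 - 297.8
   = 37887.4 Hz

37887.4 Hz


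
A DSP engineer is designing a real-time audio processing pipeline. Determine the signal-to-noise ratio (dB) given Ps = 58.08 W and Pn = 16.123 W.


SNR in decibels:
SNR = 10 * log10(Ps / Pn)
    = 10 * log10(58.08 / 16.123)
    = 10 * log10(3.6023)
    = 10 * 0.5566
    = 5.57 dB

5.57 dB


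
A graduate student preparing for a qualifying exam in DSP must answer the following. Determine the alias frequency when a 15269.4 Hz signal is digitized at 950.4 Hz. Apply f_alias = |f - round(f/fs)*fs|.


Compute the nearest integer multiple of fs to the signal:
n = round(15269.4 / 950.4) = 16
f_alias = |15269.4 - 16 * 950.4|
        = |15269.4 - 15206.4|
        = 63.0 Hz

63.0


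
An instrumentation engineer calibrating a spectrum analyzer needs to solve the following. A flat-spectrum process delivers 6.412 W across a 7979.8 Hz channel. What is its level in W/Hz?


Power spectral density:
PSD = P / BW
    = 6.412 / 7979.8
    = 0.00080353 W/Hz

0.00080353 W/Hz


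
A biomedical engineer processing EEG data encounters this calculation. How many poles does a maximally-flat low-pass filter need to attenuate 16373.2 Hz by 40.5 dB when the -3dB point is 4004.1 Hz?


Butterworth filter order formula:
n = log10(10^(A/10) - 1) / (2 * log10(f_stop/f_pass))
10^(40.5/10) - 1 = 11219.1845
f_stop/f_pass = 16373.2 / 4004.1 = 4.0891
n = 3.3108 -> ceil = 4

4


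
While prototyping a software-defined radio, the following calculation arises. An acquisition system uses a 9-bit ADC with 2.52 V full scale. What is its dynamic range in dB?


Dynamic range from full-scale to LSB:
V_min = V_max / 2^bits = 2.52 / 2^9
DR = 20 * log10(V_max / V_min)
   = 20 * log10(2^9)
   = 20 * 9 * log10(2)
   = 54.19 dB

54.19 dB


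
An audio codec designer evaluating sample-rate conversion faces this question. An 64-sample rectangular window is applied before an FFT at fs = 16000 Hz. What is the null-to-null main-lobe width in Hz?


Main lobe width for a rectangular window:
Width = 2 * fs / N
      = 2 * 16000 / 64
      = 32000 / 64
      = 500.0 Hz

500.0 Hz


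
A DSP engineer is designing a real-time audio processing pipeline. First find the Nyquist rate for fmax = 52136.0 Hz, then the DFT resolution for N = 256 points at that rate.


Step 1 — Nyquist sampling rate:
fs = 2 * fmax = 2 * 52136.0 = 104272.0 Hz

Step 2 — DFT bin spacing:
df = fs / N = 104272.0 / 256 = 407.3125 Hz

407.3125 Hz


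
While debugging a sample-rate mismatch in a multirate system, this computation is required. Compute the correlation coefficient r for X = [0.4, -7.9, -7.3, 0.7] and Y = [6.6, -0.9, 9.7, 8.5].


Pearson correlation coefficient (population):
r = cov(X,Y) / (std(X) * std(Y))
Mean X = -3.525, Mean Y = 5.975
Cov(X,Y) = 7.284375
Std(X) = 4.081896, Std(Y) = 4.1203
r = 0.4331

0.4331


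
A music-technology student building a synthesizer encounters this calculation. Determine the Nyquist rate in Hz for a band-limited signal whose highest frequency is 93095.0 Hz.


The Nyquist rate is twice the maximum frequency component.
fs_min = 2 * fmax
      = 2 * 93095.0
      = 186190.0 Hz

186190.0
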